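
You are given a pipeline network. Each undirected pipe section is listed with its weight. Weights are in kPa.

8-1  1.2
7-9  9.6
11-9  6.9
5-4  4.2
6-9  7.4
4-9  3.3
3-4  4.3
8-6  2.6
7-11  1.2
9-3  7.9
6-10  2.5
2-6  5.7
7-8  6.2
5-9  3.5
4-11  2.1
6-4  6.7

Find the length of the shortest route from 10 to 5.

Compare a few routes:
10 → 6 → 4 → 9 → 5: 2.5+6.7+3.3+3.5 = 16
10 → 6 → 4 → 5: 2.5+6.7+4.2 = 13.4
The minimum is 13.4 kPa via 10 → 6 → 4 → 5.

13.4 kPa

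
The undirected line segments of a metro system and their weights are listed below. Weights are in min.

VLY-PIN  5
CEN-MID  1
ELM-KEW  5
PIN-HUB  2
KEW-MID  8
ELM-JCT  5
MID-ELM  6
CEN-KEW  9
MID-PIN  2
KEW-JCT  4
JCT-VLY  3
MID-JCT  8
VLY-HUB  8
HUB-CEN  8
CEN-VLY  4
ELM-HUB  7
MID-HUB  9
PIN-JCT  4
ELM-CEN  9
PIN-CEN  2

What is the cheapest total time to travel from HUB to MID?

4 min

Running Dijkstra from HUB:
HUB: 0
PIN: 2  (via HUB)
CEN: 4  (via PIN)
MID: 4  (via PIN)
Shortest route: HUB → PIN → MID = 4 min.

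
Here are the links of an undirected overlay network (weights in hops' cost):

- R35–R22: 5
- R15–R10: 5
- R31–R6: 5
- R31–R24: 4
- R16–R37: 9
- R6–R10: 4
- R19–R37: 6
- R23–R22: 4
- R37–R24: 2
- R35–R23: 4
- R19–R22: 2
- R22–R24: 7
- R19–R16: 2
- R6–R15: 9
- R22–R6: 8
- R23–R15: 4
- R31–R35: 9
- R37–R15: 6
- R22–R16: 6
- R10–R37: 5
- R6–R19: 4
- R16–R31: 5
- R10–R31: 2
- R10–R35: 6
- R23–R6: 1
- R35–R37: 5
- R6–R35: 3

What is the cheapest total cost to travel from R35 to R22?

Enumerating some paths:
R35 → R6 → R23 → R22: 3+1+4 = 8
R35 → R6 → R19 → R22: 3+4+2 = 9
R35 → R22: 5 = 5
R35 → R23 → R22: 4+4 = 8
Cheapest is R35 → R22 at 5 hops' cost.

5 hops' cost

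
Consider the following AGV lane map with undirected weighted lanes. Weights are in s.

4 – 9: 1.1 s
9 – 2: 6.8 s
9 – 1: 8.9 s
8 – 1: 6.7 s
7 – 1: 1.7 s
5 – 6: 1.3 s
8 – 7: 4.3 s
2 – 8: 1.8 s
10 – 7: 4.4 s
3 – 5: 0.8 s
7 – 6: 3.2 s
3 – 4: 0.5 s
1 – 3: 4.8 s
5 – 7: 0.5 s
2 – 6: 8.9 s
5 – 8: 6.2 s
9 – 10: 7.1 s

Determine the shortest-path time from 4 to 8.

6.1 s

Running Dijkstra from 4:
4: 0
3: 0.5  (via 4)
9: 1.1  (via 4)
5: 1.3  (via 3)
7: 1.8  (via 5)
6: 2.6  (via 5)
1: 3.5  (via 7)
8: 6.1  (via 7)
Shortest route: 4 → 3 → 5 → 7 → 8 = 6.1 s.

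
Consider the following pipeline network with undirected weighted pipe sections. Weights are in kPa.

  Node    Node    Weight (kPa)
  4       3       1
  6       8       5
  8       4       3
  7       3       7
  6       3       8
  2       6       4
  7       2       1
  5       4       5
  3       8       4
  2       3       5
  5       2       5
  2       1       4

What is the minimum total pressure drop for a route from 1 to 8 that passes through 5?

17 kPa

Best 1 to 5: 1 → 2 → 5 costing 9
Best 5 to 8: 5 → 4 → 8 costing 8
Total via 5: 9 + 8 = 17 kPa.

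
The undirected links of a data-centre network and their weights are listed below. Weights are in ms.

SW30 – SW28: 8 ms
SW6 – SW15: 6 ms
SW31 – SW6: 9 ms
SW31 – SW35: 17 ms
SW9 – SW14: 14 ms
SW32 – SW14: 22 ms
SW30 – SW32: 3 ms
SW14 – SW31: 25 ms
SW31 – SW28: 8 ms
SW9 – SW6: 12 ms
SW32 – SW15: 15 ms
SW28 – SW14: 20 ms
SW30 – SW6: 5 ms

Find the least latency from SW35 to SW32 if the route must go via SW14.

Shortest SW35→SW14: SW35–SW31–SW14 = 42
Best SW14 to SW32: SW14–SW32 costing 22
Total via SW14: 42 + 22 = 64 ms.

64 ms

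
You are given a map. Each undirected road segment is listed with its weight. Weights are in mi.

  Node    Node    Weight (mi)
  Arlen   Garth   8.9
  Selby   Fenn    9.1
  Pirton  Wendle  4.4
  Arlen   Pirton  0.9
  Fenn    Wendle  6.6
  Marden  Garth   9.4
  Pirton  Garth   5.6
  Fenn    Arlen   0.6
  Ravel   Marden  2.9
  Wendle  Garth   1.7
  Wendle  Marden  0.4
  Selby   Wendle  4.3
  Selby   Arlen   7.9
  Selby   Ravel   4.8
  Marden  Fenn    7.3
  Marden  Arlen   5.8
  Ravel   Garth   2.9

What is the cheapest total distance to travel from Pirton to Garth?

Candidate routes:
Pirton–Arlen–Marden–Wendle–Garth: 0.9+5.8+0.4+1.7 = 8.8
Pirton–Garth: 5.6 = 5.6
Pirton–Arlen–Garth: 0.9+8.9 = 9.8
Pirton–Wendle–Garth: 4.4+1.7 = 6.1
The minimum is 5.6 mi via Pirton–Garth.

5.6 mi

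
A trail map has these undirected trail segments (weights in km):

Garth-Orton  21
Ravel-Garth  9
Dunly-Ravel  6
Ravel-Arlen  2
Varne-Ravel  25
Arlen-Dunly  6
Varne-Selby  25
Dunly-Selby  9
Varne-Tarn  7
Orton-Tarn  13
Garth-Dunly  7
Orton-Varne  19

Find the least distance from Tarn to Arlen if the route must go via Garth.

Shortest Tarn→Garth: Tarn–Orton–Garth = 34
Shortest Garth→Arlen: Garth–Ravel–Arlen = 11
Total via Garth: 34 + 11 = 45 km.

45 km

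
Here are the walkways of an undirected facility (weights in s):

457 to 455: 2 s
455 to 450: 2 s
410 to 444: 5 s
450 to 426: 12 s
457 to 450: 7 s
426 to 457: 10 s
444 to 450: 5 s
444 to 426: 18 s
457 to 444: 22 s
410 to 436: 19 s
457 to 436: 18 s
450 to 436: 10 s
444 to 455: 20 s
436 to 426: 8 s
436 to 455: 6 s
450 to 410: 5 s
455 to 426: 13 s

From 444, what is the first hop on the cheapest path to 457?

Candidate routes:
444 → 450 → 457: 5+7 = 12
444 → 450 → 455 → 457: 5+2+2 = 9
The minimum is 9 s via 444 → 450 → 455 → 457.
So from 444 the first move is to 450.

450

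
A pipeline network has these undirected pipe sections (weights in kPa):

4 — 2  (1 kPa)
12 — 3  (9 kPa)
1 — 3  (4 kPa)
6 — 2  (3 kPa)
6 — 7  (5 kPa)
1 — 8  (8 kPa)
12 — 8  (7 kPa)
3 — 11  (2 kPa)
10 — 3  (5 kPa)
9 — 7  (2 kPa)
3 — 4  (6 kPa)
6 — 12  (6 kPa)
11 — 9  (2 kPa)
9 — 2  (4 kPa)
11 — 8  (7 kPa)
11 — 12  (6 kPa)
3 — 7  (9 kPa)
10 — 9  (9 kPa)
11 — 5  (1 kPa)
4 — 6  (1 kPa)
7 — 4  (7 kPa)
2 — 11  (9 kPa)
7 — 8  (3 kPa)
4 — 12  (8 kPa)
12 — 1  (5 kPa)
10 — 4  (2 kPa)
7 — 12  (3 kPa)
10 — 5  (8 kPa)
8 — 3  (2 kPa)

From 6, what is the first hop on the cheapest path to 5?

Enumerating some paths:
6 → 2 → 9 → 11 → 5: 3+4+2+1 = 10
6 → 4 → 3 → 11 → 5: 1+6+2+1 = 10
6 → 7 → 9 → 11 → 5: 5+2+2+1 = 10
6 → 4 → 2 → 9 → 11 → 5: 1+1+4+2+1 = 9
Cheapest is 6 → 4 → 2 → 9 → 11 → 5 at 9 kPa.
So from 6 the first move is to 4.

4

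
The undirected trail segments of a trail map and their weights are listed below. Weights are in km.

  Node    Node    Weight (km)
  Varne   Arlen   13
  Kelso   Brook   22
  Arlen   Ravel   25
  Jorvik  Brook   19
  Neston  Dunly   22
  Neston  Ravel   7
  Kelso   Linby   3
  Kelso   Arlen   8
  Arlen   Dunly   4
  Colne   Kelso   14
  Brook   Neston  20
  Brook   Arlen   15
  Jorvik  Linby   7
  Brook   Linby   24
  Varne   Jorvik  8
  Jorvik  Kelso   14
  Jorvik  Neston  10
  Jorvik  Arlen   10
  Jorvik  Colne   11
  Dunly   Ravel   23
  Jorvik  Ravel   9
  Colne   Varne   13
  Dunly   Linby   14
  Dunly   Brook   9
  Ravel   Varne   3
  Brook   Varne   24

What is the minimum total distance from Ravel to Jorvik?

9 km

Settle nodes by increasing distance from Ravel:
Ravel: 0
Varne: 3  (via Ravel)
Neston: 7  (via Ravel)
Jorvik: 9  (via Ravel)
Shortest route: Ravel–Jorvik = 9 km.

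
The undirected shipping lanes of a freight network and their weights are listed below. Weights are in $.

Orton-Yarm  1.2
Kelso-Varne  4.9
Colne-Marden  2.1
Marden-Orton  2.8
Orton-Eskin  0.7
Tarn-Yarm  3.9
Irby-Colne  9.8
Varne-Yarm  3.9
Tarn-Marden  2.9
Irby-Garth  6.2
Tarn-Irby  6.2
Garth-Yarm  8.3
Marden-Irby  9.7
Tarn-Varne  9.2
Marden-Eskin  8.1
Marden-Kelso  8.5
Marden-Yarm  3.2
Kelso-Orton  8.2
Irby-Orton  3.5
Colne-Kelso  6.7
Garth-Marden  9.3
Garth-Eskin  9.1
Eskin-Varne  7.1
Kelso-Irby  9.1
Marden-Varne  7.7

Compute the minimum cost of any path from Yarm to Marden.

$3.2

Candidate routes:
Yarm → Marden: 3.2 = 3.2
Yarm → Orton → Marden: 1.2+2.8 = 4
The minimum is $3.2 via Yarm → Marden.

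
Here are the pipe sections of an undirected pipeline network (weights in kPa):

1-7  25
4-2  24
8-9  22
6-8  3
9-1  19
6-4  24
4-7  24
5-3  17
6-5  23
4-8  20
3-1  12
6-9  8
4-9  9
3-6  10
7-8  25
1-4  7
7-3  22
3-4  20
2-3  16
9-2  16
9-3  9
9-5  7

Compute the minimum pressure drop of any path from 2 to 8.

Shortest distances from 2:
2: 0
3: 16  (via 2)
9: 16  (via 2)
5: 23  (via 9)
4: 24  (via 2)
6: 24  (via 9)
8: 27  (via 6)
Shortest route: 2–9–6–8 = 27 kPa.

27 kPa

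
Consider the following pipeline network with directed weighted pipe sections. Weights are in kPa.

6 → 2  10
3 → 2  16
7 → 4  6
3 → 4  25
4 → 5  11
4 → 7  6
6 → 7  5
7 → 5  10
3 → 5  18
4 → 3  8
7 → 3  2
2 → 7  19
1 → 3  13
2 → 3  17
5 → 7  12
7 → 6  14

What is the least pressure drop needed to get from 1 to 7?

Compare a few routes:
1 → 3 → 5 → 7: 13+18+12 = 43
1 → 3 → 4 → 7: 13+25+6 = 44
The minimum is 43 kPa via 1 → 3 → 5 → 7.

43 kPa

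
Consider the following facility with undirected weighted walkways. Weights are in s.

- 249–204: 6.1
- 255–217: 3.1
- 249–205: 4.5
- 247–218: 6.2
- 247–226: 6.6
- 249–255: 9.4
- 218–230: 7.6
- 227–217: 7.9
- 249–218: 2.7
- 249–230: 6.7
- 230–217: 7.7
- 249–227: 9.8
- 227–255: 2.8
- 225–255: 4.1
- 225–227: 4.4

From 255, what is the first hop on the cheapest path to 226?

Compare a few routes:
255 → 249 → 218 → 247 → 226: 9.4+2.7+6.2+6.6 = 24.9
255 → 217 → 230 → 218 → 247 → 226: 3.1+7.7+7.6+6.2+6.6 = 31.2
255 → 217 → 230 → 249 → 218 → 247 → 226: 3.1+7.7+6.7+2.7+6.2+6.6 = 33
255 → 227 → 249 → 218 → 247 → 226: 2.8+9.8+2.7+6.2+6.6 = 28.1
Cheapest is 255 → 249 → 218 → 247 → 226 at 24.9 s.
So from 255 the first move is to 249.

249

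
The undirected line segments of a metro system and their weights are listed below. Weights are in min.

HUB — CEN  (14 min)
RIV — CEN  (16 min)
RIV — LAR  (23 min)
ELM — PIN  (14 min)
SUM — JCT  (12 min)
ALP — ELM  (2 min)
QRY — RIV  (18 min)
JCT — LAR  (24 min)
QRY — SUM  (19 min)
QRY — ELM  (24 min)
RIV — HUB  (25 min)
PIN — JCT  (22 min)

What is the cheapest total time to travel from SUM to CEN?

Compare a few routes:
SUM - JCT - LAR - RIV - CEN: 12+24+23+16 = 75
SUM - QRY - RIV - CEN: 19+18+16 = 53
Cheapest is SUM - QRY - RIV - CEN at 53 min.

53 min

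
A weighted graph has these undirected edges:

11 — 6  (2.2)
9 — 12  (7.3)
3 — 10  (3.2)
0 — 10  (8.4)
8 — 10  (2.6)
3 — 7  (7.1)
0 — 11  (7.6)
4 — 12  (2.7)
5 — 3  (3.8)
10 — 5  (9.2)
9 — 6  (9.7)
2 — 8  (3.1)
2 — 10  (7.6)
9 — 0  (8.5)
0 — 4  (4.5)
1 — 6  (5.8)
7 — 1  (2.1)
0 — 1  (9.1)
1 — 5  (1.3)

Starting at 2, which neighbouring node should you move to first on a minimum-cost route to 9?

8

Enumerating some paths:
2 → 8 → 10 → 0 → 9: 3.1+2.6+8.4+8.5 = 22.6
2 → 10 → 0 → 9: 7.6+8.4+8.5 = 24.5
Cheapest is 2 → 8 → 10 → 0 → 9 at 22.6.
So from 2 the first move is to 8.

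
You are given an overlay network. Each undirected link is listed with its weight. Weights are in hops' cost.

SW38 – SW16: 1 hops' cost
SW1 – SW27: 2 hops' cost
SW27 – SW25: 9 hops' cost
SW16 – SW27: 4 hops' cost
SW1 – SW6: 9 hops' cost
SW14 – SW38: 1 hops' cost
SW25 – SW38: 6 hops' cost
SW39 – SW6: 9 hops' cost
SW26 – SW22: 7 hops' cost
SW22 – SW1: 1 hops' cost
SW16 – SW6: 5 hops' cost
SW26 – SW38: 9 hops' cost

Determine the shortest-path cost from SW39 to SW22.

Candidate routes:
SW39 - SW6 - SW16 - SW38 - SW26 - SW22: 9+5+1+9+7 = 31
SW39 - SW6 - SW16 - SW27 - SW1 - SW22: 9+5+4+2+1 = 21
SW39 - SW6 - SW1 - SW22: 9+9+1 = 19
The minimum is 19 hops' cost via SW39 - SW6 - SW1 - SW22.

19 hops' cost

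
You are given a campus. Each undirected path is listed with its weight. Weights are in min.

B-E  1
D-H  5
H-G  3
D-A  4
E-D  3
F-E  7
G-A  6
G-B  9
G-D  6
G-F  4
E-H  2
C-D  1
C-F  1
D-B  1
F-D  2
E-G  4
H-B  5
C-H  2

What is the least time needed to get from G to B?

5 min

Running Dijkstra from G:
G: 0
H: 3  (via G)
E: 4  (via G)
F: 4  (via G)
B: 5  (via E)
Shortest route: G–E–B = 5 min.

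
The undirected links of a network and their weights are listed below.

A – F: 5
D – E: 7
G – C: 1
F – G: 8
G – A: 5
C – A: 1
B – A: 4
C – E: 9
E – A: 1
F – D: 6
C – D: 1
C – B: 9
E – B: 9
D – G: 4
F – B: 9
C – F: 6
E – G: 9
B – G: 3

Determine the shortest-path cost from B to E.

Enumerating some paths:
B - A - E: 4+1 = 5
B - G - C - A - E: 3+1+1+1 = 6
B - G - A - E: 3+5+1 = 9
Cheapest is B - A - E at 5.

5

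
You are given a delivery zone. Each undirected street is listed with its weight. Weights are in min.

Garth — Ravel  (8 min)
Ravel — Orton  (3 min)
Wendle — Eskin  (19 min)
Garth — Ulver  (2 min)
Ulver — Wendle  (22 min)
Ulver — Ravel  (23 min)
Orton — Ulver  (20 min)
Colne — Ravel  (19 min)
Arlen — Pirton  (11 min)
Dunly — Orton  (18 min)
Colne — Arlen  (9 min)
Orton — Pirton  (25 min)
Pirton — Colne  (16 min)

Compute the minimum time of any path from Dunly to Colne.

Running Dijkstra from Dunly:
Dunly: 0
Orton: 18  (via Dunly)
Ravel: 21  (via Orton)
Garth: 29  (via Ravel)
Ulver: 31  (via Garth)
Colne: 40  (via Ravel)
Shortest route: Dunly → Orton → Ravel → Colne = 40 min.

40 min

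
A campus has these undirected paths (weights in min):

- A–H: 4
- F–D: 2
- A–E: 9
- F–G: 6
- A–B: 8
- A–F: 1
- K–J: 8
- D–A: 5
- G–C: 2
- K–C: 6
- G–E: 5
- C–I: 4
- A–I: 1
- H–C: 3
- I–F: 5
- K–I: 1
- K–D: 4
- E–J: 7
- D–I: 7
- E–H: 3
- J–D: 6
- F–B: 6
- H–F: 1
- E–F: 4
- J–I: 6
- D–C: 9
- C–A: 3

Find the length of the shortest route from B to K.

Compare a few routes:
B - A - I - K: 8+1+1 = 10
B - F - A - I - K: 6+1+1+1 = 9
B - F - D - K: 6+2+4 = 12
Cheapest is B - F - A - I - K at 9 min.

9 min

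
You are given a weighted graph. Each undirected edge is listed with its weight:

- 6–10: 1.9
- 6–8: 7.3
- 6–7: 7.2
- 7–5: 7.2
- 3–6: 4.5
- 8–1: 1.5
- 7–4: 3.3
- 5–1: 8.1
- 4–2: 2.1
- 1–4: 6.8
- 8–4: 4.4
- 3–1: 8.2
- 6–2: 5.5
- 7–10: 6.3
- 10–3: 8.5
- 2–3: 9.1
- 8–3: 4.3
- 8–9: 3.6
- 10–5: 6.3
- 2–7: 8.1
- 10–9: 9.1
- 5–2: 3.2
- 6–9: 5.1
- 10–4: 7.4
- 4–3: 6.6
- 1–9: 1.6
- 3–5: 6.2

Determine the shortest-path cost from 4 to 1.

Running Dijkstra from 4:
4: 0
2: 2.1  (via 4)
7: 3.3  (via 4)
8: 4.4  (via 4)
5: 5.3  (via 2)
1: 5.9  (via 8)
Shortest route: 4–8–1 = 5.9.

5.9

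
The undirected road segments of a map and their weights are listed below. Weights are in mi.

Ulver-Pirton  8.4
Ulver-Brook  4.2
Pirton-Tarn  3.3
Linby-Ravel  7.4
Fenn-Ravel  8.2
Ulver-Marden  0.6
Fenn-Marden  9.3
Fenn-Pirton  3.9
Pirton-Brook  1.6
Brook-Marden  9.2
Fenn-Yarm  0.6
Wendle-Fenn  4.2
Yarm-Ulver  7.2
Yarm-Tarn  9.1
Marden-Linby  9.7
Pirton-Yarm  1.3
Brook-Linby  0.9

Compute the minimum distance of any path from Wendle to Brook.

Compare a few routes:
Wendle - Fenn - Yarm - Pirton - Brook: 4.2+0.6+1.3+1.6 = 7.7
Wendle - Fenn - Pirton - Brook: 4.2+3.9+1.6 = 9.7
The minimum is 7.7 mi via Wendle - Fenn - Yarm - Pirton - Brook.

7.7 mi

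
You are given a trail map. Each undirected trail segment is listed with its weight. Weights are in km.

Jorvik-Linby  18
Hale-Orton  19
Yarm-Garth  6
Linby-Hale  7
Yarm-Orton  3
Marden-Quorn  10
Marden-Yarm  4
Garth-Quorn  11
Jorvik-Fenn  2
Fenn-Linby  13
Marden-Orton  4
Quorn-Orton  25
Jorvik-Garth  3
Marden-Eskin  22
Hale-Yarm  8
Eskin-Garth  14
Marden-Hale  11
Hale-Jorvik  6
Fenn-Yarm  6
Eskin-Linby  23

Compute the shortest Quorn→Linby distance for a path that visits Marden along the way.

28 km

Shortest Quorn→Marden: Quorn–Marden = 10
Shortest Marden→Linby: Marden–Hale–Linby = 18
Total via Marden: 10 + 18 = 28 km.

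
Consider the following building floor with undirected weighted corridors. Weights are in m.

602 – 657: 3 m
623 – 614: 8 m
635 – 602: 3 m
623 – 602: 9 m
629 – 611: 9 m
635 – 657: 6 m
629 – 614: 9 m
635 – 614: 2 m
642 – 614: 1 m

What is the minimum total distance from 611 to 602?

23 m

Candidate routes:
611 → 629 → 614 → 635 → 657 → 602: 9+9+2+6+3 = 29
611 → 629 → 614 → 635 → 602: 9+9+2+3 = 23
611 → 629 → 614 → 623 → 602: 9+9+8+9 = 35
The minimum is 23 m via 611 → 629 → 614 → 635 → 602.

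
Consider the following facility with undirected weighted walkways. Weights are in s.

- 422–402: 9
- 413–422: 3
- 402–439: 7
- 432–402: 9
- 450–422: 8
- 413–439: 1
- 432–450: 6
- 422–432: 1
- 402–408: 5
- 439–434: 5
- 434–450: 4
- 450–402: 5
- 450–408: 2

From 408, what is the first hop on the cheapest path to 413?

450

Enumerating some paths:
408 - 450 - 432 - 422 - 413: 2+6+1+3 = 12
408 - 450 - 422 - 413: 2+8+3 = 13
Cheapest is 408 - 450 - 432 - 422 - 413 at 12 s.
So from 408 the first move is to 450.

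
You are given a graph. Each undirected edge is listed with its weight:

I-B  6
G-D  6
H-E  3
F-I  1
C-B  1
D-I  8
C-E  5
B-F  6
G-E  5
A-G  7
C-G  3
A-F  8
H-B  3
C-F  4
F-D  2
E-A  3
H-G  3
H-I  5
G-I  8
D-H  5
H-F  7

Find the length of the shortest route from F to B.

Compare a few routes:
F - B: 6 = 6
F - I - B: 1+6 = 7
F - C - B: 4+1 = 5
F - I - H - B: 1+5+3 = 9
The minimum is 5 via F - C - B.

5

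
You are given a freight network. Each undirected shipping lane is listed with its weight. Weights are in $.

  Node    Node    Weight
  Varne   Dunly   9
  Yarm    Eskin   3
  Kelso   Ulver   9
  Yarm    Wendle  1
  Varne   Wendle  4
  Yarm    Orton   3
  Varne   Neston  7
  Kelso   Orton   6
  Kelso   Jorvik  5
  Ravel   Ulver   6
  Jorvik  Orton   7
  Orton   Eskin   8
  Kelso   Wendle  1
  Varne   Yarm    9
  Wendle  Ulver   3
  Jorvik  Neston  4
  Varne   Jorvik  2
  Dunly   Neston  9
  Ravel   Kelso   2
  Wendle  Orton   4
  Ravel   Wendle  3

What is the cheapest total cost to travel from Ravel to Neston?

$11

Running Dijkstra from Ravel:
Ravel: 0
Kelso: 2  (via Ravel)
Wendle: 3  (via Ravel)
Yarm: 4  (via Wendle)
Ulver: 6  (via Ravel)
Varne: 7  (via Wendle)
Eskin: 7  (via Yarm)
Orton: 7  (via Wendle)
Jorvik: 7  (via Kelso)
Neston: 11  (via Jorvik)
Shortest route: Ravel → Kelso → Jorvik → Neston = $11.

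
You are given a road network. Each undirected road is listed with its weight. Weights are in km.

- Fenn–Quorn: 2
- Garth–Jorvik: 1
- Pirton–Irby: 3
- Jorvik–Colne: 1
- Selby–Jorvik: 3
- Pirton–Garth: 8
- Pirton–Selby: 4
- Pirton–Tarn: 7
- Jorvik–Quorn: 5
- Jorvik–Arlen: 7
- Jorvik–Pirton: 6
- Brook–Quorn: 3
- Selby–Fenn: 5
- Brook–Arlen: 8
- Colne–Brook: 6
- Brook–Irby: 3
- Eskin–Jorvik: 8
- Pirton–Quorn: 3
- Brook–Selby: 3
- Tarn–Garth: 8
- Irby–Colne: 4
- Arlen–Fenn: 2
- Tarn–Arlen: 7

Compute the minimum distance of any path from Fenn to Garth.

Compare a few routes:
Fenn - Selby - Jorvik - Garth: 5+3+1 = 9
Fenn - Quorn - Pirton - Jorvik - Garth: 2+3+6+1 = 12
Fenn - Arlen - Jorvik - Garth: 2+7+1 = 10
Fenn - Quorn - Jorvik - Garth: 2+5+1 = 8
Cheapest is Fenn - Quorn - Jorvik - Garth at 8 km.

8 km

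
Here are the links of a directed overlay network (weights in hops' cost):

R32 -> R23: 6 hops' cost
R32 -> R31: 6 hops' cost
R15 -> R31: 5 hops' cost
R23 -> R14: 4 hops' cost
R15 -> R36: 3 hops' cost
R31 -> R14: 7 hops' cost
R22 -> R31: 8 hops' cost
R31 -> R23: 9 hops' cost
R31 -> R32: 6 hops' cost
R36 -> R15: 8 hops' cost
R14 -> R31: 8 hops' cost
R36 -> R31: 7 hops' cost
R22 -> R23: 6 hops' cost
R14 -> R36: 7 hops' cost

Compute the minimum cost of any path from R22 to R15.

25 hops' cost

Shortest distances from R22:
R22: 0
R23: 6  (via R22)
R31: 8  (via R22)
R14: 10  (via R23)
R32: 14  (via R31)
R36: 17  (via R14)
R15: 25  (via R36)
Shortest route: R22–R23–R14–R36–R15 = 25 hops' cost.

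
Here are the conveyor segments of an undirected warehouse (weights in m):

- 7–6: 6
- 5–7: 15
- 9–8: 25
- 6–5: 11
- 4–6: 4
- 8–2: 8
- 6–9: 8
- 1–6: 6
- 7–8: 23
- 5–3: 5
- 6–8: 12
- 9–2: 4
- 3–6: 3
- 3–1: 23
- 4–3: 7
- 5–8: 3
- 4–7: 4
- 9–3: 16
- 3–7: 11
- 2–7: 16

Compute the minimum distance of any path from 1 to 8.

17 m

Compare a few routes:
1–6–8: 6+12 = 18
1–6–5–8: 6+11+3 = 20
1–6–3–5–8: 6+3+5+3 = 17
The minimum is 17 m via 1–6–3–5–8.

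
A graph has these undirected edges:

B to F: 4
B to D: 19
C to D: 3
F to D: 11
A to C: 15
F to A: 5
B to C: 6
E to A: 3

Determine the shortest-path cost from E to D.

Settle nodes by increasing distance from E:
E: 0
A: 3  (via E)
F: 8  (via A)
B: 12  (via F)
C: 18  (via A)
D: 19  (via F)
Shortest route: E–A–F–D = 19.

19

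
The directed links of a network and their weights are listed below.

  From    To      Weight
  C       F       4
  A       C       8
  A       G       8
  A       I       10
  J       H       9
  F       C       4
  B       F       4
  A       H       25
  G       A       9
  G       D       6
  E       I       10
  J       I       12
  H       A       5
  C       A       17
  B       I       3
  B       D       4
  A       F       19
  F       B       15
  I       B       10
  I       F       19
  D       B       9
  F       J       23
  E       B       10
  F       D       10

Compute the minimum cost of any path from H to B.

Running Dijkstra from H:
H: 0
A: 5  (via H)
C: 13  (via A)
G: 13  (via A)
I: 15  (via A)
F: 17  (via C)
D: 19  (via G)
B: 25  (via I)
Shortest route: H–A–I–B = 25.

25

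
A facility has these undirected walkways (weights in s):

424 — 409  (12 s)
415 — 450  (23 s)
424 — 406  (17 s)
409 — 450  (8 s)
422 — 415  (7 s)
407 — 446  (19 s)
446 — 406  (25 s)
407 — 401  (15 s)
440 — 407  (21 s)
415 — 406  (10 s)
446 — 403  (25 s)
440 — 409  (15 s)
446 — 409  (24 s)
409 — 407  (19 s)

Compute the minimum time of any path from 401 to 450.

Compare a few routes:
401 → 407 → 409 → 450: 15+19+8 = 42
401 → 407 → 446 → 406 → 415 → 450: 15+19+25+10+23 = 92
401 → 407 → 446 → 409 → 450: 15+19+24+8 = 66
401 → 407 → 440 → 409 → 450: 15+21+15+8 = 59
Cheapest is 401 → 407 → 409 → 450 at 42 s.

42 s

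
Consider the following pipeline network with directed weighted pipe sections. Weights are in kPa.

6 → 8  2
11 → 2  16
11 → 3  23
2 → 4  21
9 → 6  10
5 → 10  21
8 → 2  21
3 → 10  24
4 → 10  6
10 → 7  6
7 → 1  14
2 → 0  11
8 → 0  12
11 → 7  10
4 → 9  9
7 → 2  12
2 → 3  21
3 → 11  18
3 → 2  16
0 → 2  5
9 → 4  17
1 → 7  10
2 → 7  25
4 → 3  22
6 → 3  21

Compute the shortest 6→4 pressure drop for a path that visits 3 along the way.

58 kPa

Shortest 6→3: 6–3 = 21
Shortest 3→4: 3–2–4 = 37
Total via 3: 21 + 37 = 58 kPa.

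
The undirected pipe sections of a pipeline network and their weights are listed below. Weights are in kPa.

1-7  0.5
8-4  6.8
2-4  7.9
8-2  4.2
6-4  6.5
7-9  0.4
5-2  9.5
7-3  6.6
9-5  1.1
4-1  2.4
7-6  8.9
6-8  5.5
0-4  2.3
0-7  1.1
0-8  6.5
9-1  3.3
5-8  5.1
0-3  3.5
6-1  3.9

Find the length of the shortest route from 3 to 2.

13.7 kPa

Settle nodes by increasing distance from 3:
3: 0
0: 3.5  (via 3)
7: 4.6  (via 0)
9: 5  (via 7)
1: 5.1  (via 7)
4: 5.8  (via 0)
5: 6.1  (via 9)
6: 9  (via 1)
8: 10  (via 0)
2: 13.7  (via 4)
Shortest route: 3–0–4–2 = 13.7 kPa.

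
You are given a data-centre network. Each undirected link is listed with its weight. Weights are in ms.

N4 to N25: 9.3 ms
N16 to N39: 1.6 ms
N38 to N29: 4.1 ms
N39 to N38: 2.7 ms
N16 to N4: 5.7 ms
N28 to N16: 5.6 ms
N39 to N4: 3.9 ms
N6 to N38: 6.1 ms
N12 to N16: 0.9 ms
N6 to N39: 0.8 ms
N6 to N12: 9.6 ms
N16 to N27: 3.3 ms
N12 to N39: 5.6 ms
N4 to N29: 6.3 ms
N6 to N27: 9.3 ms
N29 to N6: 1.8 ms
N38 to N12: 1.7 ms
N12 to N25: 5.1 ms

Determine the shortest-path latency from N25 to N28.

Compare a few routes:
N25 → N12 → N16 → N28: 5.1+0.9+5.6 = 11.6
N25 → N12 → N39 → N16 → N28: 5.1+5.6+1.6+5.6 = 17.9
N25 → N12 → N38 → N39 → N16 → N28: 5.1+1.7+2.7+1.6+5.6 = 16.7
N25 → N4 → N39 → N16 → N28: 9.3+3.9+1.6+5.6 = 20.4
The minimum is 11.6 ms via N25 → N12 → N16 → N28.

11.6 ms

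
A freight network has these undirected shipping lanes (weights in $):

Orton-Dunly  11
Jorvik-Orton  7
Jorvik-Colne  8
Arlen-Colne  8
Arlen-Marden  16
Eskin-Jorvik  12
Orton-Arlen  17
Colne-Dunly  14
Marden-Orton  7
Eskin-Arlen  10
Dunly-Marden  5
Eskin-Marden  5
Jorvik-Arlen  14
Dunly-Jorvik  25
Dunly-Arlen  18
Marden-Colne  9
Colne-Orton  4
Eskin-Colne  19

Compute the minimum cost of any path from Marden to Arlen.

Compare a few routes:
Marden–Arlen: 16 = 16
Marden–Eskin–Arlen: 5+10 = 15
Cheapest is Marden–Eskin–Arlen at $15.

$15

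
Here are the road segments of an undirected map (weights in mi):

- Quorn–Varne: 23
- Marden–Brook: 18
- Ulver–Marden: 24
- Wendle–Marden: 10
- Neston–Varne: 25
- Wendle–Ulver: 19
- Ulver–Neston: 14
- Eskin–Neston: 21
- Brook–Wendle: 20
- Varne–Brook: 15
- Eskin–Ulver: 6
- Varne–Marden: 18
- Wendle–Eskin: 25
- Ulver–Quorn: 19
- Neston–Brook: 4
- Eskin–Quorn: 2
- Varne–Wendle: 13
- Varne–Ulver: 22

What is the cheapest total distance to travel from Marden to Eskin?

Enumerating some paths:
Marden–Wendle–Eskin: 10+25 = 35
Marden–Brook–Neston–Ulver–Eskin: 18+4+14+6 = 42
Marden–Ulver–Eskin: 24+6 = 30
Marden–Wendle–Ulver–Eskin: 10+19+6 = 35
The minimum is 30 mi via Marden–Ulver–Eskin.

30 mi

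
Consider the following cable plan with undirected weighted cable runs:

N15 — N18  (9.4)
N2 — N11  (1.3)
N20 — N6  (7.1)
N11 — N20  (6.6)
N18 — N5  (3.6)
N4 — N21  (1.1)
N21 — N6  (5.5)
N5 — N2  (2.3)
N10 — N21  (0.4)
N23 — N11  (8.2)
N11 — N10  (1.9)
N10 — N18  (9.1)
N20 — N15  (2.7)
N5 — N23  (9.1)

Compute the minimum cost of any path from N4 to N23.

Shortest distances from N4:
N4: 0
N21: 1.1  (via N4)
N10: 1.5  (via N21)
N11: 3.4  (via N10)
N2: 4.7  (via N11)
N6: 6.6  (via N21)
N5: 7  (via N2)
N20: 10  (via N11)
N18: 10.6  (via N10)
N23: 11.6  (via N11)
Shortest route: N4 → N21 → N10 → N11 → N23 = 11.6.

11.6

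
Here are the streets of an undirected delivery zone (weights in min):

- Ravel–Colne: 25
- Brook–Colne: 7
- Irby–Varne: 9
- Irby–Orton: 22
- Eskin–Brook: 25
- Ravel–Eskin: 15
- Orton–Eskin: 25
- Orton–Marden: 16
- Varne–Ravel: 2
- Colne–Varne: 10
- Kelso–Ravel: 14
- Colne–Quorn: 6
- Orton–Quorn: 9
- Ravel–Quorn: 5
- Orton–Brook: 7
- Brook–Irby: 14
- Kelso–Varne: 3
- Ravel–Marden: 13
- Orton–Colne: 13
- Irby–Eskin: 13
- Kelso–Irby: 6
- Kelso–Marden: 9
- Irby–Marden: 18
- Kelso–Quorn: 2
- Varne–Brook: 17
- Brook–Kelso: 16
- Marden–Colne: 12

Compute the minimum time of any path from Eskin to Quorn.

20 min

Candidate routes:
Eskin - Irby - Varne - Kelso - Quorn: 13+9+3+2 = 27
Eskin - Irby - Kelso - Quorn: 13+6+2 = 21
Eskin - Ravel - Varne - Kelso - Quorn: 15+2+3+2 = 22
Eskin - Ravel - Quorn: 15+5 = 20
Cheapest is Eskin - Ravel - Quorn at 20 min.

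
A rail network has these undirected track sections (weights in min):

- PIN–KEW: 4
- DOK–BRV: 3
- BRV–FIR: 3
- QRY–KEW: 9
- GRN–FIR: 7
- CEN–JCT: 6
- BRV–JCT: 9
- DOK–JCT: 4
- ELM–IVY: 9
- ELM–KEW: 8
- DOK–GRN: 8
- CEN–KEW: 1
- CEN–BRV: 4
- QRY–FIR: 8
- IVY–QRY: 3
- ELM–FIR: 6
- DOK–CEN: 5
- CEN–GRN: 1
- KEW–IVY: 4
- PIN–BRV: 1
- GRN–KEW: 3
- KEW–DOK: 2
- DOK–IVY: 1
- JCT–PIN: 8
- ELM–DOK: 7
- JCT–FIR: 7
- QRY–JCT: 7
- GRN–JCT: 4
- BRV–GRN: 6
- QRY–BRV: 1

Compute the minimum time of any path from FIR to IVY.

7 min

Candidate routes:
FIR → BRV → CEN → KEW → DOK → IVY: 3+4+1+2+1 = 11
FIR → BRV → QRY → IVY: 3+1+3 = 7
Cheapest is FIR → BRV → QRY → IVY at 7 min.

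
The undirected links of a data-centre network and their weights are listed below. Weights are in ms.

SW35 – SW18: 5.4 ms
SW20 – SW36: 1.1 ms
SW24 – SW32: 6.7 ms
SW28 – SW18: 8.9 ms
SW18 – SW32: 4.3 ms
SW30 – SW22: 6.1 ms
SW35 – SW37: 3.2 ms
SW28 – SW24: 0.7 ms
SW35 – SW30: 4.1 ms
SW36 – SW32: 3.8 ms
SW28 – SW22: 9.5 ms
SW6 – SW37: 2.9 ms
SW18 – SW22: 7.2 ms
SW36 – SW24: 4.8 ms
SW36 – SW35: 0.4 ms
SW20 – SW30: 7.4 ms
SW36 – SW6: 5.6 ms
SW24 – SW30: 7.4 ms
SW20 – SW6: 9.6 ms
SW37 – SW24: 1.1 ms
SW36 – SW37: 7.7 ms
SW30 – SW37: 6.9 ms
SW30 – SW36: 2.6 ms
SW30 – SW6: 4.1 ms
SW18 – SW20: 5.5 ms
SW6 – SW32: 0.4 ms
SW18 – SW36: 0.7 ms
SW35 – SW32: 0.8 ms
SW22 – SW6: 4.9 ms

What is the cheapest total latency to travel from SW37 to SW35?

Candidate routes:
SW37–SW24–SW36–SW35: 1.1+4.8+0.4 = 6.3
SW37–SW35: 3.2 = 3.2
SW37–SW6–SW32–SW35: 2.9+0.4+0.8 = 4.1
The minimum is 3.2 ms via SW37–SW35.

3.2 ms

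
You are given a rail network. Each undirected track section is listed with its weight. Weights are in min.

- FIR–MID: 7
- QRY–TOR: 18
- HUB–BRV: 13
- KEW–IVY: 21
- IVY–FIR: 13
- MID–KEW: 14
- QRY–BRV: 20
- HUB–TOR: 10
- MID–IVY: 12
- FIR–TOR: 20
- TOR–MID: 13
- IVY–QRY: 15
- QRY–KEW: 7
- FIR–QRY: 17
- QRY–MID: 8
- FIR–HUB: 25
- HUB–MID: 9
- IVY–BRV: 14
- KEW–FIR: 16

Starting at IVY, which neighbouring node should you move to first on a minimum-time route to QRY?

QRY

Enumerating some paths:
IVY - QRY: 15 = 15
IVY - KEW - QRY: 21+7 = 28
IVY - MID - QRY: 12+8 = 20
Cheapest is IVY - QRY at 15 min.
So from IVY the first move is to QRY.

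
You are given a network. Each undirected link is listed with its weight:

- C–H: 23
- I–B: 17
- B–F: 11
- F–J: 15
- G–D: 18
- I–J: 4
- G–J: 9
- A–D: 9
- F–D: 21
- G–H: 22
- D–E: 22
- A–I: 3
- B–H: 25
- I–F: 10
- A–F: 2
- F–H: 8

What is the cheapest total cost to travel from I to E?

34

Shortest distances from I:
I: 0
A: 3  (via I)
J: 4  (via I)
F: 5  (via A)
D: 12  (via A)
G: 13  (via J)
H: 13  (via F)
B: 16  (via F)
E: 34  (via D)
Shortest route: I–A–D–E = 34.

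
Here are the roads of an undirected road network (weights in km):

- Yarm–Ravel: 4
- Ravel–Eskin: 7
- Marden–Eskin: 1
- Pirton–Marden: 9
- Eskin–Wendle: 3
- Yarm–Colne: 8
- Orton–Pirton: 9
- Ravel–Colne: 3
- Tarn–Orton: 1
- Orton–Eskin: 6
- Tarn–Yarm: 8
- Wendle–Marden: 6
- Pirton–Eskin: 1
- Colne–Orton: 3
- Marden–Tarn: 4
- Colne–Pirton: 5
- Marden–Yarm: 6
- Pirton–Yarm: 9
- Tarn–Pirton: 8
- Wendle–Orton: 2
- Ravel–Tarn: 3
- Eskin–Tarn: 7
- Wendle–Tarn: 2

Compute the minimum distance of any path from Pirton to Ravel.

8 km

Running Dijkstra from Pirton:
Pirton: 0
Eskin: 1  (via Pirton)
Marden: 2  (via Eskin)
Wendle: 4  (via Eskin)
Colne: 5  (via Pirton)
Orton: 6  (via Wendle)
Tarn: 6  (via Marden)
Ravel: 8  (via Eskin)
Shortest route: Pirton–Eskin–Ravel = 8 km.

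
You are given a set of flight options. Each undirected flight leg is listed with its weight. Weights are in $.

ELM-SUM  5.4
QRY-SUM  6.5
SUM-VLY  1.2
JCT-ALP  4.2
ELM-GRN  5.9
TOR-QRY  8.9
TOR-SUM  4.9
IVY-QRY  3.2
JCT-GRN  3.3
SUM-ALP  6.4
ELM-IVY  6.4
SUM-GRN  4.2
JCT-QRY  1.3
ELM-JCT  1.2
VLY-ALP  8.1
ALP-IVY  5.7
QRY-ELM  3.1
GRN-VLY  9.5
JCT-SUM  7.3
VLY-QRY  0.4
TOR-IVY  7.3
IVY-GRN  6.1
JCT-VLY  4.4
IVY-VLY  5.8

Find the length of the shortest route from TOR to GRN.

Shortest distances from TOR:
TOR: 0
SUM: 4.9  (via TOR)
VLY: 6.1  (via SUM)
QRY: 6.5  (via VLY)
IVY: 7.3  (via TOR)
JCT: 7.8  (via QRY)
ELM: 9  (via JCT)
GRN: 9.1  (via SUM)
Shortest route: TOR–SUM–GRN = $9.1.

$9.1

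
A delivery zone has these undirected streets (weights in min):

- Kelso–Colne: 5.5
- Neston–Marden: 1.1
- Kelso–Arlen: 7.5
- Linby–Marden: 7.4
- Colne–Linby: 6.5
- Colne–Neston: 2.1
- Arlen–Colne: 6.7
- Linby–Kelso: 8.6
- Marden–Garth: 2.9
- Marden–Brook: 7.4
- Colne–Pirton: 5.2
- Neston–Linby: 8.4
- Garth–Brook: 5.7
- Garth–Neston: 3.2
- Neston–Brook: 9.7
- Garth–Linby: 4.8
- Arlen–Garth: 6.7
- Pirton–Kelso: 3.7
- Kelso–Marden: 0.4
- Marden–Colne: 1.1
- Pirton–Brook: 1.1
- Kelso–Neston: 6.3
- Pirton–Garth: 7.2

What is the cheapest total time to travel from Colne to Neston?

Candidate routes:
Colne–Marden–Neston: 1.1+1.1 = 2.2
Colne–Neston: 2.1 = 2.1
The minimum is 2.1 min via Colne–Neston.

2.1 min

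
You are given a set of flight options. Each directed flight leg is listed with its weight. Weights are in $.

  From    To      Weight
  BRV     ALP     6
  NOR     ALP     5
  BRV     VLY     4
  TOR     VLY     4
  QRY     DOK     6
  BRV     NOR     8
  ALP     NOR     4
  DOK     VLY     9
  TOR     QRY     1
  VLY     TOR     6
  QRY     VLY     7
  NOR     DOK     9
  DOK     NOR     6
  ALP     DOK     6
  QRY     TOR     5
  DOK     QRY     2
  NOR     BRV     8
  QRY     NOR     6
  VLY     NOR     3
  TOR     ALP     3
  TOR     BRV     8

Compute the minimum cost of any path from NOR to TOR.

$16

Running Dijkstra from NOR:
NOR: 0
ALP: 5  (via NOR)
BRV: 8  (via NOR)
DOK: 9  (via NOR)
QRY: 11  (via DOK)
VLY: 12  (via BRV)
TOR: 16  (via QRY)
Shortest route: NOR → DOK → QRY → TOR = $16.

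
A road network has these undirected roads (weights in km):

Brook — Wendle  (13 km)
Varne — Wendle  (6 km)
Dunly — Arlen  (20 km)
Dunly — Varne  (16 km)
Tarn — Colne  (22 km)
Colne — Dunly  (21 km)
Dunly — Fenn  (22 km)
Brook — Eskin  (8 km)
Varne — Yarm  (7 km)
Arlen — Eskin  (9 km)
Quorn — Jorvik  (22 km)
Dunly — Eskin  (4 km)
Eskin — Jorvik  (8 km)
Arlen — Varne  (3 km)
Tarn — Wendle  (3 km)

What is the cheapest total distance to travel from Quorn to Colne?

Candidate routes:
Quorn - Jorvik - Eskin - Arlen - Varne - Wendle - Tarn - Colne: 22+8+9+3+6+3+22 = 73
Quorn - Jorvik - Eskin - Dunly - Colne: 22+8+4+21 = 55
Quorn - Jorvik - Eskin - Brook - Wendle - Tarn - Colne: 22+8+8+13+3+22 = 76
The minimum is 55 km via Quorn - Jorvik - Eskin - Dunly - Colne.

55 km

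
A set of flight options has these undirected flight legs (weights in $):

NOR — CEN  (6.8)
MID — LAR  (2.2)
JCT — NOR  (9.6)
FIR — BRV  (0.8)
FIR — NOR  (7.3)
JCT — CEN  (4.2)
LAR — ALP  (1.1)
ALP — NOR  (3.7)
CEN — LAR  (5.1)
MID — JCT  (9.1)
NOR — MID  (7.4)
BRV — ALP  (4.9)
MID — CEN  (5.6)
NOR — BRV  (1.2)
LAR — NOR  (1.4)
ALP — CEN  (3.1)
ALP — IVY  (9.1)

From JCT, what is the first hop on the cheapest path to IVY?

Candidate routes:
JCT - NOR - LAR - ALP - IVY: 9.6+1.4+1.1+9.1 = 21.2
JCT - MID - LAR - ALP - IVY: 9.1+2.2+1.1+9.1 = 21.5
JCT - CEN - ALP - IVY: 4.2+3.1+9.1 = 16.4
JCT - CEN - LAR - ALP - IVY: 4.2+5.1+1.1+9.1 = 19.5
The minimum is $16.4 via JCT - CEN - ALP - IVY.
So from JCT the first move is to CEN.

CEN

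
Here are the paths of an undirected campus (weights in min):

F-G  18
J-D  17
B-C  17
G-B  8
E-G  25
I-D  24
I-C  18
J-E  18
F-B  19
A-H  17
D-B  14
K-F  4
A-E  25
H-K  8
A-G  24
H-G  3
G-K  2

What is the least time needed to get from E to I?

59 min

Shortest distances from E:
E: 0
J: 18  (via E)
A: 25  (via E)
G: 25  (via E)
K: 27  (via G)
H: 28  (via G)
F: 31  (via K)
B: 33  (via G)
D: 35  (via J)
C: 50  (via B)
I: 59  (via D)
Shortest route: E–J–D–I = 59 min.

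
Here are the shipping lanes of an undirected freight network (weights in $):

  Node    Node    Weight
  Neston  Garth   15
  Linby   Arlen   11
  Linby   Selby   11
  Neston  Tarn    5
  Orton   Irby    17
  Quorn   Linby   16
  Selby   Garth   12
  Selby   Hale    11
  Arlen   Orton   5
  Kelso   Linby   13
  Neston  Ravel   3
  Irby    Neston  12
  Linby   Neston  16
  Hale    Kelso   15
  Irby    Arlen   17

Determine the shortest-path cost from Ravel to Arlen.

Enumerating some paths:
Ravel - Neston - Irby - Arlen: 3+12+17 = 32
Ravel - Neston - Linby - Arlen: 3+16+11 = 30
Cheapest is Ravel - Neston - Linby - Arlen at $30.

$30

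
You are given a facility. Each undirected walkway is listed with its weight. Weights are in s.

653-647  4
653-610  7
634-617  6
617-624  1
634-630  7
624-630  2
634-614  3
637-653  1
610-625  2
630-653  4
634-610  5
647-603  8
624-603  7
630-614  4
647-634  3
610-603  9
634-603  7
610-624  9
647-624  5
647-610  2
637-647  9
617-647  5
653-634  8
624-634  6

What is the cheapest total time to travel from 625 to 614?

10 s

Shortest distances from 625:
625: 0
610: 2  (via 625)
647: 4  (via 610)
634: 7  (via 610)
653: 8  (via 647)
624: 9  (via 647)
617: 9  (via 647)
637: 9  (via 653)
614: 10  (via 634)
Shortest route: 625–610–634–614 = 10 s.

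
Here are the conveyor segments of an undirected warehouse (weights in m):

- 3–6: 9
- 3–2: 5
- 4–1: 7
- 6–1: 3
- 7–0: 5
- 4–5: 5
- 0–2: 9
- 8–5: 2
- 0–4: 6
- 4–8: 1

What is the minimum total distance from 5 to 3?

Running Dijkstra from 5:
5: 0
8: 2  (via 5)
4: 3  (via 8)
0: 9  (via 4)
1: 10  (via 4)
6: 13  (via 1)
7: 14  (via 0)
2: 18  (via 0)
3: 22  (via 6)
Shortest route: 5–8–4–1–6–3 = 22 m.

22 m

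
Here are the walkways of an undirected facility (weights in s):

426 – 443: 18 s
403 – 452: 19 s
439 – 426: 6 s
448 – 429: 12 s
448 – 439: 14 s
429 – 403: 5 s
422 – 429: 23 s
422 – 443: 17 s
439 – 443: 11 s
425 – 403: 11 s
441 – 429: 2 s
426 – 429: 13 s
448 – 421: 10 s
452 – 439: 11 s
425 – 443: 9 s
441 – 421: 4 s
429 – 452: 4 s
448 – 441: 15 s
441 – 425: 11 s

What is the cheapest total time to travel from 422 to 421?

29 s

Candidate routes:
422 → 443 → 425 → 441 → 421: 17+9+11+4 = 41
422 → 429 → 441 → 421: 23+2+4 = 29
Cheapest is 422 → 429 → 441 → 421 at 29 s.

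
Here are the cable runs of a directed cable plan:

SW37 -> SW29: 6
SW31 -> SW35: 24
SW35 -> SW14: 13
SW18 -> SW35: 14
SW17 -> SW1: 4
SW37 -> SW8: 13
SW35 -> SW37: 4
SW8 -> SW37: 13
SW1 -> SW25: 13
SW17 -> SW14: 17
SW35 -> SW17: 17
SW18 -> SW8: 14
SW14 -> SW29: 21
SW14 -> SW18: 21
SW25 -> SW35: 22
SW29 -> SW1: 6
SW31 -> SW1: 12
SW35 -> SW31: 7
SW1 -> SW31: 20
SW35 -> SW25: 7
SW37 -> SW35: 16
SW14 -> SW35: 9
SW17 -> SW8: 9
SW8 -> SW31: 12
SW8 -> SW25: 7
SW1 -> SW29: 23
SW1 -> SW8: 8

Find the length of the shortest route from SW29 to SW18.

75

Settle nodes by increasing distance from SW29:
SW29: 0
SW1: 6  (via SW29)
SW8: 14  (via SW1)
SW25: 19  (via SW1)
SW31: 26  (via SW1)
SW37: 27  (via SW8)
SW35: 41  (via SW25)
SW14: 54  (via SW35)
SW17: 58  (via SW35)
SW18: 75  (via SW14)
Shortest route: SW29–SW1–SW25–SW35–SW14–SW18 = 75.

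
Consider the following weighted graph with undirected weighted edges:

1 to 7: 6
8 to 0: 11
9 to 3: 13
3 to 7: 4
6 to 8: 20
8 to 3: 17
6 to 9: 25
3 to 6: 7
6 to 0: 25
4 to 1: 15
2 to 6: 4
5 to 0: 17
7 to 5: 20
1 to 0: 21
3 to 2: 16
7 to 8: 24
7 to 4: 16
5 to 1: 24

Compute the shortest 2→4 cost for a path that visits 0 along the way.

65

Best 2 to 0: 2 → 6 → 0 costing 29
Shortest 0→4: 0 → 1 → 4 = 36
Total via 0: 29 + 36 = 65.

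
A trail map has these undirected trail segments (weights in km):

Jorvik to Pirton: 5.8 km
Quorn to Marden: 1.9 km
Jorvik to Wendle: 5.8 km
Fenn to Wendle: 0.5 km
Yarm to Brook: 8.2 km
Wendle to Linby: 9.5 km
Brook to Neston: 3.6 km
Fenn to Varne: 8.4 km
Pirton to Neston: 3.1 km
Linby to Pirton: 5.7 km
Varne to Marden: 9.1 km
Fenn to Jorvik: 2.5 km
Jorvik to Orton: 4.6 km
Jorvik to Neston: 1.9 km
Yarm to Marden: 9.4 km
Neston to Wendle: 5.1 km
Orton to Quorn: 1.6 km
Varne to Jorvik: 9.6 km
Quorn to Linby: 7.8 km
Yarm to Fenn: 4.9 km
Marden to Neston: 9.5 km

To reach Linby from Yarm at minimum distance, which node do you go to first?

Enumerating some paths:
Yarm–Fenn–Jorvik–Neston–Pirton–Linby: 4.9+2.5+1.9+3.1+5.7 = 18.1
Yarm–Fenn–Jorvik–Pirton–Linby: 4.9+2.5+5.8+5.7 = 18.9
Yarm–Marden–Quorn–Linby: 9.4+1.9+7.8 = 19.1
Yarm–Fenn–Wendle–Linby: 4.9+0.5+9.5 = 14.9
The minimum is 14.9 km via Yarm–Fenn–Wendle–Linby.
So from Yarm the first move is to Fenn.

Fenn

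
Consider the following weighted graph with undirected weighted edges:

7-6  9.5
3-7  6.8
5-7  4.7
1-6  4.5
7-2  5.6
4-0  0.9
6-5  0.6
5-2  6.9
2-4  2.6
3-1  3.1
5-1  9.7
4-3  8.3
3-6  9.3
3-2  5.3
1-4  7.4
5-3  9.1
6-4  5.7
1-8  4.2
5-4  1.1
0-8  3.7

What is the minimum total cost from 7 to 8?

Shortest distances from 7:
7: 0
5: 4.7  (via 7)
6: 5.3  (via 5)
2: 5.6  (via 7)
4: 5.8  (via 5)
0: 6.7  (via 4)
3: 6.8  (via 7)
1: 9.8  (via 6)
8: 10.4  (via 0)
Shortest route: 7 → 5 → 4 → 0 → 8 = 10.4.

10.4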